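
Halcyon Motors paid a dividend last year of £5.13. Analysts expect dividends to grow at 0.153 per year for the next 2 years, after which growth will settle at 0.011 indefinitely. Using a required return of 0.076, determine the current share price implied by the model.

£103.01

Two-stage DDM. Project D₁…D_2 at 0.153, terminal growth 0.011, discount at r = 0.076.
D_1 = 5.9149
D_2 = 6.8199
Terminal value at t=2: TV = D_3/(r−g) = 6.8949/(0.076−0.011) = 106.0752
P₀ = 5.9149/(1+0.076)^1 + 6.8199/(1+0.076)^2 + 106.0752/(1+0.076)^2 = 103.0074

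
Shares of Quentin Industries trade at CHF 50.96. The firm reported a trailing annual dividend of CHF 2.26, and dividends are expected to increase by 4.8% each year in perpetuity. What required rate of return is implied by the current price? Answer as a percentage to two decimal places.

9.45%

Rearranging the constant-growth DDM: r = D₁/P₀ + g.
D₁ = 2.26 × (1 + 0.048) = 2.3685.
r = 2.3685 / 50.96 + 0.048 = 0.04648 + 0.048 = 0.09448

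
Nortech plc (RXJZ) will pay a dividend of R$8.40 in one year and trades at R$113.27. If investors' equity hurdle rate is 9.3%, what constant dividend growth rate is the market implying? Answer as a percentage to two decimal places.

1.88%

From P₀ = D₁/(r − g), the implied growth is g = r − D₁/P₀.
g = 0.093 − 8.40/113.27 = 0.093 − 0.07416 = 0.01884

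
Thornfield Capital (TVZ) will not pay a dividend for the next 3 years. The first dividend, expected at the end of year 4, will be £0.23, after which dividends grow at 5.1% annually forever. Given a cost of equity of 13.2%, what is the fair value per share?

£1.96

Deferred-dividend DDM. At t=3 the remaining stream is a growing perpetuity with first payment D_4 = 0.23.
V_3 = D_4/(r−g) = 0.23/(0.132−0.051) = 2.8395
P₀ = V_3/(1+r)^3 = 2.8395/(1+0.132)^3 = 1.9575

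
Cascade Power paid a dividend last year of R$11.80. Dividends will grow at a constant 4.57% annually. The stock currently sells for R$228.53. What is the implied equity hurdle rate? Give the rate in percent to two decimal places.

Rearranging the constant-growth DDM: r = D₁/P₀ + g.
D₁ = 11.80 × (1 + 0.0457) = 12.3393.
r = 12.3393 / 228.53 + 0.0457 = 0.05399 + 0.0457 = 0.09969

9.97%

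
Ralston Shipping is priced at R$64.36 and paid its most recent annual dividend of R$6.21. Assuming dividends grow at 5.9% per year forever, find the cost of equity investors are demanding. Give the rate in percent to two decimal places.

16.12%

Rearranging the constant-growth DDM: r = D₁/P₀ + g.
D₁ = 6.21 × (1 + 0.059) = 6.5764.
r = 6.5764 / 64.36 + 0.059 = 0.10218 + 0.059 = 0.16118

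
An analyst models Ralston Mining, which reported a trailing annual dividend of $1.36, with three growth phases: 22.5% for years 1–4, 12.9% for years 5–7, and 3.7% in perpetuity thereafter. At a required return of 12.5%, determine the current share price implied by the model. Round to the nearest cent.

$35.31

Three-stage DDM. Project D₁…D_7; terminal Gordon value at t=7 with g = 0.037; discount at r = 0.125.
D_1 = 1.6660
D_2 = 2.0409
D_3 = 2.5000
D_4 = 3.0626
D_5 = 3.4576
D_6 = 3.9037
D_7 = 4.4072
TV_7 = 4.5703/(0.125−0.037) = 51.9351
P₀ = Σ Dₜ/(1+r)ᵗ + TV_7/(1+r)^7 = 35.3095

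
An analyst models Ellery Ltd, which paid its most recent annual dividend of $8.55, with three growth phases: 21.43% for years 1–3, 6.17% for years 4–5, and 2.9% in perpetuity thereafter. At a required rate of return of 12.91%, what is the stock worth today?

Three-stage DDM. Project D₁…D_5; terminal Gordon value at t=5 with g = 0.029; discount at r = 0.1291.
D_1 = 10.3823
D_2 = 12.6072
D_3 = 15.3089
D_4 = 16.2535
D_5 = 17.2563
TV_5 = 17.7567/(0.1291−0.029) = 177.3900
P₀ = Σ Dₜ/(1+r)ᵗ + TV_5/(1+r)^5 = 145.7877

$145.79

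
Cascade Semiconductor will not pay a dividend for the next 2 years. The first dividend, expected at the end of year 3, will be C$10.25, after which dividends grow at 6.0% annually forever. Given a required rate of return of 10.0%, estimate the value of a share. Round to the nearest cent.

Deferred-dividend DDM. At t=2 the remaining stream is a growing perpetuity with first payment D_3 = 10.25.
V_2 = D_3/(r−g) = 10.25/(0.1−0.06) = 256.2500
P₀ = V_2/(1+r)^2 = 256.2500/(1+0.1)^2 = 211.7769

C$211.78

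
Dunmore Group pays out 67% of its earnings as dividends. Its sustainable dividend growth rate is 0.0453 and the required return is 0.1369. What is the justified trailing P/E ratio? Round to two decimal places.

7.65

Justified trailing P/E = b(1+g)/(r−g) = 0.67×(1+0.0453)/(0.1369−0.0453) = 7.6458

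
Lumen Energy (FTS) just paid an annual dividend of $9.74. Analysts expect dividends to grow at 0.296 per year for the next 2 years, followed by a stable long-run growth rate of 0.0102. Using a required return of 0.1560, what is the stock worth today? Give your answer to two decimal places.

$107.98

Two-stage DDM. Project D₁…D_2 at 0.296, terminal growth 0.0102, discount at r = 0.156.
D_1 = 12.6230
D_2 = 16.3595
Terminal value at t=2: TV = D_3/(r−g) = 16.5263/(0.156−0.0102) = 113.3493
P₀ = 12.6230/(1+0.156)^1 + 16.3595/(1+0.156)^2 + 113.3493/(1+0.156)^2 = 107.9826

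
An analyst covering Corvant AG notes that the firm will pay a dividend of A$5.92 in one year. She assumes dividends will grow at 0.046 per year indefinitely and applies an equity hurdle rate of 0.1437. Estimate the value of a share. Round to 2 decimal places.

Gordon growth model: P₀ = D₁/(r − g), with D₁ = 5.92 given directly.
P₀ = 5.9200 / (0.1437 − 0.046) = 5.9200 / 0.0977 = 60.5937

A$60.59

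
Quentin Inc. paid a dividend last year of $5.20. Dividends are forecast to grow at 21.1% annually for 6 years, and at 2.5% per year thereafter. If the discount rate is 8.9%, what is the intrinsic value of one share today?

$203.48

Two-stage DDM. Project D₁…D_6 at 0.211, terminal growth 0.025, discount at r = 0.089.
D_1 = 6.2972
D_2 = 7.6259
D_3 = 9.2350
D_4 = 11.1836
D_5 = 13.5433
D_6 = 16.4009
Terminal value at t=6: TV = D_7/(r−g) = 16.8109/(0.089−0.025) = 262.6710
P₀ = 6.2972/(1+0.089)^1 + 7.6259/(1+0.089)^2 + 9.2350/(1+0.089)^3 + 11.1836/(1+0.089)^4 + 13.5433/(1+0.089)^5 + 16.4009/(1+0.089)^6 + 262.6710/(1+0.089)^6 = 203.4786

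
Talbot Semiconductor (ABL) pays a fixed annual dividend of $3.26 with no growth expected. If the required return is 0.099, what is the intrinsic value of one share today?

$32.93

Zero-growth DDM (perpetuity): P₀ = D/r = 3.26 / 0.099 = 32.9293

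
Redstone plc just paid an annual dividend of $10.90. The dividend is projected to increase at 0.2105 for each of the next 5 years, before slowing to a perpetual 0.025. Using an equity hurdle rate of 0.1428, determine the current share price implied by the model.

Two-stage DDM. Project D₁…D_5 at 0.2105, terminal growth 0.025, discount at r = 0.1428.
D_1 = 13.1944
D_2 = 15.9719
D_3 = 19.3340
D_4 = 23.4038
D_5 = 28.3303
Terminal value at t=5: TV = D_6/(r−g) = 29.0385/(0.1428−0.025) = 246.5069
P₀ = 13.1944/(1+0.1428)^1 + 15.9719/(1+0.1428)^2 + 19.3340/(1+0.1428)^3 + 23.4038/(1+0.1428)^4 + 28.3303/(1+0.1428)^5 + 246.5069/(1+0.1428)^5 = 191.4529

$191.45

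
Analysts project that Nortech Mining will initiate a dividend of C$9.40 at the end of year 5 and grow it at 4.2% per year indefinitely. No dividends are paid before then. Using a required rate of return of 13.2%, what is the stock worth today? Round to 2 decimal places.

Deferred-dividend DDM. At t=4 the remaining stream is a growing perpetuity with first payment D_5 = 9.40.
V_4 = D_5/(r−g) = 9.40/(0.132−0.042) = 104.4444
P₀ = V_4/(1+r)^4 = 104.4444/(1+0.132)^4 = 63.6062

C$63.61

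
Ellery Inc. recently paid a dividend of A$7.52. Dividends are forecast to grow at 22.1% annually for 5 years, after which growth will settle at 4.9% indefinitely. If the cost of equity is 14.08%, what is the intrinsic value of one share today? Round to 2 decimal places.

A$167.01

Two-stage DDM. Project D₁…D_5 at 0.221, terminal growth 0.049, discount at r = 0.1408.
D_1 = 9.1819
D_2 = 11.2111
D_3 = 13.6888
D_4 = 16.7140
D_5 = 20.4078
Terminal value at t=5: TV = D_6/(r−g) = 21.4078/(0.1408−0.049) = 233.2002
P₀ = 9.1819/(1+0.1408)^1 + 11.2111/(1+0.1408)^2 + 13.6888/(1+0.1408)^3 + 16.7140/(1+0.1408)^4 + 20.4078/(1+0.1408)^5 + 233.2002/(1+0.1408)^5 = 167.0065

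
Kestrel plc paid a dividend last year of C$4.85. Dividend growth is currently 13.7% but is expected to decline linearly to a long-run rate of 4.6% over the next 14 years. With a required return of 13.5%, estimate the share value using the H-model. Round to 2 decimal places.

C$91.71

H-model: P₀ = D₀[(1+g_L) + H(g_S−g_L)]/(r−g_L), with H = 14/2 = 7.
P₀ = 4.85 × [(1+0.046) + 7×(0.137−0.046)] / (0.135−0.046)
   = 4.85 × 1.6830 / 0.089 = 91.7140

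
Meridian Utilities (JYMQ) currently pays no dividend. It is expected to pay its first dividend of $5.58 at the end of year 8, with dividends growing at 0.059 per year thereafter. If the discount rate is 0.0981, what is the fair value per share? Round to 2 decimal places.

$74.12

Deferred-dividend DDM. At t=7 the remaining stream is a growing perpetuity with first payment D_8 = 5.58.
V_7 = D_8/(r−g) = 5.58/(0.0981−0.059) = 142.7110
P₀ = V_7/(1+r)^7 = 142.7110/(1+0.0981)^7 = 74.1249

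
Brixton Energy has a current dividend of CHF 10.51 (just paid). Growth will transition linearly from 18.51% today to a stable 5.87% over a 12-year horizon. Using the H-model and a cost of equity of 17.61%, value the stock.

H-model: P₀ = D₀[(1+g_L) + H(g_S−g_L)]/(r−g_L), with H = 12/2 = 6.
P₀ = 10.51 × [(1+0.0587) + 6×(0.1851−0.0587)] / (0.1761−0.0587)
   = 10.51 × 1.8171 / 0.1174 = 162.6722

CHF 162.67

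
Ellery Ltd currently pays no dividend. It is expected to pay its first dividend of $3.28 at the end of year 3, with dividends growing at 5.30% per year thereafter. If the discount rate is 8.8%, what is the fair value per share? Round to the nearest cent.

$79.17

Deferred-dividend DDM. At t=2 the remaining stream is a growing perpetuity with first payment D_3 = 3.28.
V_2 = D_3/(r−g) = 3.28/(0.088−0.053) = 93.7143
P₀ = V_2/(1+r)^2 = 93.7143/(1+0.088)^2 = 79.1677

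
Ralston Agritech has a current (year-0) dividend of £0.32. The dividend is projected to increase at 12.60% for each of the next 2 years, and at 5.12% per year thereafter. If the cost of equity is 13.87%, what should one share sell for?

£4.39

Two-stage DDM. Project D₁…D_2 at 0.126, terminal growth 0.0512, discount at r = 0.1387.
D_1 = 0.3603
D_2 = 0.4057
Terminal value at t=2: TV = D_3/(r−g) = 0.4265/(0.1387−0.0512) = 4.8742
P₀ = 0.3603/(1+0.1387)^1 + 0.4057/(1+0.1387)^2 + 4.8742/(1+0.1387)^2 = 4.3884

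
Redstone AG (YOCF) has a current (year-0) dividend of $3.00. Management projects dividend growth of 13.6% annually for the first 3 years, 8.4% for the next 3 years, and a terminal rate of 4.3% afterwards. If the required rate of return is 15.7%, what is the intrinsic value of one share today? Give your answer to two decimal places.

$37.53

Three-stage DDM. Project D₁…D_6; terminal Gordon value at t=6 with g = 0.043; discount at r = 0.157.
D_1 = 3.4080
D_2 = 3.8715
D_3 = 4.3980
D_4 = 4.7674
D_5 = 5.1679
D_6 = 5.6020
TV_6 = 5.8429/(0.157−0.043) = 51.2535
P₀ = Σ Dₜ/(1+r)ᵗ + TV_6/(1+r)^6 = 37.5315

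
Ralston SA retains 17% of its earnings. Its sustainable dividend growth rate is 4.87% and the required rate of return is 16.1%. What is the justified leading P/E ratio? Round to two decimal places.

7.39

Payout ratio b = 1 − 0.17 = 0.83.
Justified leading P/E = b/(r−g) = 0.83/(0.161−0.0487) = 7.3909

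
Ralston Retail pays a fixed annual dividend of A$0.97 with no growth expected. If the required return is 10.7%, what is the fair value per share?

A$9.07

Zero-growth DDM (perpetuity): P₀ = D/r = 0.97 / 0.107 = 9.0654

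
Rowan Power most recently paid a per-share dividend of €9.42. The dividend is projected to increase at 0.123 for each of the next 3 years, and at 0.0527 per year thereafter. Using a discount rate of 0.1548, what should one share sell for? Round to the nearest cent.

Two-stage DDM. Project D₁…D_3 at 0.123, terminal growth 0.0527, discount at r = 0.1548.
D_1 = 10.5787
D_2 = 11.8798
D_3 = 13.3411
Terminal value at t=3: TV = D_4/(r−g) = 14.0441/(0.1548−0.0527) = 137.5527
P₀ = 10.5787/(1+0.1548)^1 + 11.8798/(1+0.1548)^2 + 13.3411/(1+0.1548)^3 + 137.5527/(1+0.1548)^3 = 116.0520

€116.05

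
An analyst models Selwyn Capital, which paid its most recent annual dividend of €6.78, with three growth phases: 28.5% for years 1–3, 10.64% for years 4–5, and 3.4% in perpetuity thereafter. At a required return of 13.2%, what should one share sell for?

€145.48

Three-stage DDM. Project D₁…D_5; terminal Gordon value at t=5 with g = 0.034; discount at r = 0.132.
D_1 = 8.7123
D_2 = 11.1953
D_3 = 14.3860
D_4 = 15.9166
D_5 = 17.6102
TV_5 = 18.2089/(0.132−0.034) = 185.8052
P₀ = Σ Dₜ/(1+r)ᵗ + TV_5/(1+r)^5 = 145.4774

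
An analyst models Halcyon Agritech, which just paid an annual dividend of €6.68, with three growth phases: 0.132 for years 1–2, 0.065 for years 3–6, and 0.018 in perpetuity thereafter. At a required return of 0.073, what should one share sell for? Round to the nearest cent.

€177.22

Three-stage DDM. Project D₁…D_6; terminal Gordon value at t=6 with g = 0.018; discount at r = 0.073.
D_1 = 7.5618
D_2 = 8.5599
D_3 = 9.1163
D_4 = 9.7089
D_5 = 10.3399
D_6 = 11.0120
TV_6 = 11.2103/(0.073−0.018) = 203.8228
P₀ = Σ Dₜ/(1+r)ᵗ + TV_6/(1+r)^6 = 177.2244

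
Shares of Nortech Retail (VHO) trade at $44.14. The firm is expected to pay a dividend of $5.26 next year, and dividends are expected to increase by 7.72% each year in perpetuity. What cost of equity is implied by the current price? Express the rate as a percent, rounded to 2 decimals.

Rearranging the constant-growth DDM: r = D₁/P₀ + g.
r = 5.2600 / 44.14 + 0.0772 = 0.11917 + 0.0772 = 0.19637

19.64%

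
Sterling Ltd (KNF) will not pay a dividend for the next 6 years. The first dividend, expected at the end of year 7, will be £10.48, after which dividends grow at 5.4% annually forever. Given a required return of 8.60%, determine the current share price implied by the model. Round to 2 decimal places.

Deferred-dividend DDM. At t=6 the remaining stream is a growing perpetuity with first payment D_7 = 10.48.
V_6 = D_7/(r−g) = 10.48/(0.086−0.054) = 327.5000
P₀ = V_6/(1+r)^6 = 327.5000/(1+0.086)^6 = 199.6330

£199.63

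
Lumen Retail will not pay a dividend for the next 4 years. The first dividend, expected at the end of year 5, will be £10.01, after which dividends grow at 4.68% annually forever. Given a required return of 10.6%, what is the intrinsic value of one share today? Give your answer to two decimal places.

£113.00

Deferred-dividend DDM. At t=4 the remaining stream is a growing perpetuity with first payment D_5 = 10.01.
V_4 = D_5/(r−g) = 10.01/(0.106−0.0468) = 169.0878
P₀ = V_4/(1+r)^4 = 169.0878/(1+0.106)^4 = 113.0035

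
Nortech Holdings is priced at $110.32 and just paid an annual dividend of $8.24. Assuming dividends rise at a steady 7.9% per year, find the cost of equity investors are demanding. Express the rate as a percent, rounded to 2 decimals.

15.96%

Rearranging the constant-growth DDM: r = D₁/P₀ + g.
D₁ = 8.24 × (1 + 0.079) = 8.8910.
r = 8.8910 / 110.32 + 0.079 = 0.08059 + 0.079 = 0.15959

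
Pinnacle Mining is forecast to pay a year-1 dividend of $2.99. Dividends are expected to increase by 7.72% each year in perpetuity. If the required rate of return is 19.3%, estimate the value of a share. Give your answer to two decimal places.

$25.82

Gordon growth model: P₀ = D₁/(r − g), with D₁ = 2.99 given directly.
P₀ = 2.9900 / (0.193 − 0.0772) = 2.9900 / 0.1158 = 25.8204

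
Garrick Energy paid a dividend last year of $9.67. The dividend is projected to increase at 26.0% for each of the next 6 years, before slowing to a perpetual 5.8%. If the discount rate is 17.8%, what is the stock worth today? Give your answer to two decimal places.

Two-stage DDM. Project D₁…D_6 at 0.26, terminal growth 0.058, discount at r = 0.178.
D_1 = 12.1842
D_2 = 15.3521
D_3 = 19.3436
D_4 = 24.3730
D_5 = 30.7100
D_6 = 38.6945
Terminal value at t=6: TV = D_7/(r−g) = 40.9388/(0.178−0.058) = 341.1569
P₀ = 12.1842/(1+0.178)^1 + 15.3521/(1+0.178)^2 + 19.3436/(1+0.178)^3 + 24.3730/(1+0.178)^4 + 30.7100/(1+0.178)^5 + 38.6945/(1+0.178)^6 + 341.1569/(1+0.178)^6 = 201.5827

$201.58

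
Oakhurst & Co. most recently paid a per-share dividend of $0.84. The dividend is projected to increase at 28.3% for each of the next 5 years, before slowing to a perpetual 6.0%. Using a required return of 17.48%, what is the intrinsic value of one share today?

$17.56

Two-stage DDM. Project D₁…D_5 at 0.283, terminal growth 0.06, discount at r = 0.1748.
D_1 = 1.0777
D_2 = 1.3827
D_3 = 1.7740
D_4 = 2.2761
D_5 = 2.9202
Terminal value at t=5: TV = D_6/(r−g) = 3.0954/(0.1748−0.06) = 26.9635
P₀ = 1.0777/(1+0.1748)^1 + 1.3827/(1+0.1748)^2 + 1.7740/(1+0.1748)^3 + 2.2761/(1+0.1748)^4 + 2.9202/(1+0.1748)^5 + 26.9635/(1+0.1748)^5 = 17.5624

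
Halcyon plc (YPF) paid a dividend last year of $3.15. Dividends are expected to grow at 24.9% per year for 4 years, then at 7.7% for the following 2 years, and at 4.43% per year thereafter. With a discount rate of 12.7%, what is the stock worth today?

Three-stage DDM. Project D₁…D_6; terminal Gordon value at t=6 with g = 0.0443; discount at r = 0.127.
D_1 = 3.9344
D_2 = 4.9140
D_3 = 6.1376
D_4 = 7.6658
D_5 = 8.2561
D_6 = 8.8918
TV_6 = 9.2858/(0.127−0.0443) = 112.2823
P₀ = Σ Dₜ/(1+r)ᵗ + TV_6/(1+r)^6 = 80.0785

$80.08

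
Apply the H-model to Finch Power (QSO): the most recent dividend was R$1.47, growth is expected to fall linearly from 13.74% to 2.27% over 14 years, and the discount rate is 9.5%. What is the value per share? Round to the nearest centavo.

H-model: P₀ = D₀[(1+g_L) + H(g_S−g_L)]/(r−g_L), with H = 14/2 = 7.
P₀ = 1.47 × [(1+0.0227) + 7×(0.1374−0.0227)] / (0.095−0.0227)
   = 1.47 × 1.8256 / 0.0723 = 37.1180

R$37.12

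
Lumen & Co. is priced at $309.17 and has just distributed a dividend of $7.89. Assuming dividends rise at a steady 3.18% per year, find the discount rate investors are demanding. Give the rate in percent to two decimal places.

Rearranging the constant-growth DDM: r = D₁/P₀ + g.
D₁ = 7.89 × (1 + 0.0318) = 8.1409.
r = 8.1409 / 309.17 + 0.0318 = 0.02633 + 0.0318 = 0.05813

5.81%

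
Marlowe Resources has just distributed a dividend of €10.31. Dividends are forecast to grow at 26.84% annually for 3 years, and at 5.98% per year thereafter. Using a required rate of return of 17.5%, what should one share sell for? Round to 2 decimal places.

€155.43

Two-stage DDM. Project D₁…D_3 at 0.2684, terminal growth 0.0598, discount at r = 0.175.
D_1 = 13.0772
D_2 = 16.5871
D_3 = 21.0391
Terminal value at t=3: TV = D_4/(r−g) = 22.2972/(0.175−0.0598) = 193.5525
P₀ = 13.0772/(1+0.175)^1 + 16.5871/(1+0.175)^2 + 21.0391/(1+0.175)^3 + 193.5525/(1+0.175)^3 = 155.4253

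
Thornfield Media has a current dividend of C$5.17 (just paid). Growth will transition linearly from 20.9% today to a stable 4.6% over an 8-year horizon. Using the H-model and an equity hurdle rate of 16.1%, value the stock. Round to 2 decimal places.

C$76.34

H-model: P₀ = D₀[(1+g_L) + H(g_S−g_L)]/(r−g_L), with H = 8/2 = 4.
P₀ = 5.17 × [(1+0.046) + 4×(0.209−0.046)] / (0.161−0.046)
   = 5.17 × 1.6980 / 0.115 = 76.3362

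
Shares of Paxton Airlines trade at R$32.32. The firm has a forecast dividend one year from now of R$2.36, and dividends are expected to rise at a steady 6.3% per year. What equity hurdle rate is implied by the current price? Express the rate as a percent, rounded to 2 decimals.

13.60%

Rearranging the constant-growth DDM: r = D₁/P₀ + g.
r = 2.3600 / 32.32 + 0.063 = 0.07302 + 0.063 = 0.13602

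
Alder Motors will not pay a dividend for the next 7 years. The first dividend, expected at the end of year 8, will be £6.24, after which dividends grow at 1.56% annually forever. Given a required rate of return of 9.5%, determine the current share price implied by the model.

£41.64

Deferred-dividend DDM. At t=7 the remaining stream is a growing perpetuity with first payment D_8 = 6.24.
V_7 = D_8/(r−g) = 6.24/(0.095−0.0156) = 78.5894
P₀ = V_7/(1+r)^7 = 78.5894/(1+0.095)^7 = 41.6356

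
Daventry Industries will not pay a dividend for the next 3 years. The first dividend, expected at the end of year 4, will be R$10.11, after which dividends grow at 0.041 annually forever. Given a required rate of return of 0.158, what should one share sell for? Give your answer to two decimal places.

R$55.65

Deferred-dividend DDM. At t=3 the remaining stream is a growing perpetuity with first payment D_4 = 10.11.
V_3 = D_4/(r−g) = 10.11/(0.158−0.041) = 86.4103
P₀ = V_3/(1+r)^3 = 86.4103/(1+0.158)^3 = 55.6467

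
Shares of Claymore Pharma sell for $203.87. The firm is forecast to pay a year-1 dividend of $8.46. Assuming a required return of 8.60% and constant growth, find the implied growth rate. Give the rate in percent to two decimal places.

From P₀ = D₁/(r − g), the implied growth is g = r − D₁/P₀.
g = 0.086 − 8.46/203.87 = 0.086 − 0.04150 = 0.04450

4.45%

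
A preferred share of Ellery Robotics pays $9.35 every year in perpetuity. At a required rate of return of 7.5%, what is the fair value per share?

Zero-growth DDM (perpetuity): P₀ = D/r = 9.35 / 0.075 = 124.6667

$124.67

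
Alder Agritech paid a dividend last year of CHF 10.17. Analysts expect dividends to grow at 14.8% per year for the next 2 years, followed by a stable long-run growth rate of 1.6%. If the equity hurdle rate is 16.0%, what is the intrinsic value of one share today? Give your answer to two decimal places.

Two-stage DDM. Project D₁…D_2 at 0.148, terminal growth 0.016, discount at r = 0.16.
D_1 = 11.6752
D_2 = 13.4031
Terminal value at t=2: TV = D_3/(r−g) = 13.6175/(0.16−0.016) = 94.5662
P₀ = 11.6752/(1+0.16)^1 + 13.4031/(1+0.16)^2 + 94.5662/(1+0.16)^2 = 90.3036

CHF 90.30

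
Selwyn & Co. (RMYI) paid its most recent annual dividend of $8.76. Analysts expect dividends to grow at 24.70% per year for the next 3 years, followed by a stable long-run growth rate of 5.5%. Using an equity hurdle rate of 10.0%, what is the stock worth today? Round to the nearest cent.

Two-stage DDM. Project D₁…D_3 at 0.247, terminal growth 0.055, discount at r = 0.1.
D_1 = 10.9237
D_2 = 13.6219
D_3 = 16.9865
Terminal value at t=3: TV = D_4/(r−g) = 17.9207/(0.1−0.055) = 398.2387
P₀ = 10.9237/(1+0.1)^1 + 13.6219/(1+0.1)^2 + 16.9865/(1+0.1)^3 + 398.2387/(1+0.1)^3 = 333.1532

$333.15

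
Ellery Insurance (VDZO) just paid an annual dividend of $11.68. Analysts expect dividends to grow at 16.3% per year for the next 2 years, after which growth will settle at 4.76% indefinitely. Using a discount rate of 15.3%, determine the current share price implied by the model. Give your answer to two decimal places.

Two-stage DDM. Project D₁…D_2 at 0.163, terminal growth 0.0476, discount at r = 0.153.
D_1 = 13.5838
D_2 = 15.7980
Terminal value at t=2: TV = D_3/(r−g) = 16.5500/(0.153−0.0476) = 157.0208
P₀ = 13.5838/(1+0.153)^1 + 15.7980/(1+0.153)^2 + 157.0208/(1+0.153)^2 = 141.7780

$141.78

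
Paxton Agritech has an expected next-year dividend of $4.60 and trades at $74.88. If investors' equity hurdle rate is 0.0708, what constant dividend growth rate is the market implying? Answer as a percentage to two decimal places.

0.94%

From P₀ = D₁/(r − g), the implied growth is g = r − D₁/P₀.
g = 0.0708 − 4.60/74.88 = 0.0708 − 0.06143 = 0.00937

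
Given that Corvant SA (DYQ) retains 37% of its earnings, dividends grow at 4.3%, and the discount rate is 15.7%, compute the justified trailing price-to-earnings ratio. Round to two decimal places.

5.76

Payout ratio b = 1 − 0.37 = 0.63.
Justified trailing P/E = b(1+g)/(r−g) = 0.63×(1+0.043)/(0.157−0.043) = 5.7639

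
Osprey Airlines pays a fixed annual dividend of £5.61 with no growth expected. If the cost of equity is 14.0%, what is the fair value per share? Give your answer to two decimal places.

Zero-growth DDM (perpetuity): P₀ = D/r = 5.61 / 0.14 = 40.0714

£40.07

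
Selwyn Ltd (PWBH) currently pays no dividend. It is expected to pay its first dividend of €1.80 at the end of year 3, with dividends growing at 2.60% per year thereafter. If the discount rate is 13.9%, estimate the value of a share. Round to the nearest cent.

Deferred-dividend DDM. At t=2 the remaining stream is a growing perpetuity with first payment D_3 = 1.80.
V_2 = D_3/(r−g) = 1.80/(0.139−0.026) = 15.9292
P₀ = V_2/(1+r)^2 = 15.9292/(1+0.139)^2 = 12.2785

€12.28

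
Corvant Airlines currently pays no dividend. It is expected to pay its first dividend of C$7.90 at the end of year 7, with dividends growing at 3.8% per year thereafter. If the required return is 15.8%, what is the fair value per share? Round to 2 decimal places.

Deferred-dividend DDM. At t=6 the remaining stream is a growing perpetuity with first payment D_7 = 7.90.
V_6 = D_7/(r−g) = 7.90/(0.158−0.038) = 65.8333
P₀ = V_6/(1+r)^6 = 65.8333/(1+0.158)^6 = 27.3020

C$27.30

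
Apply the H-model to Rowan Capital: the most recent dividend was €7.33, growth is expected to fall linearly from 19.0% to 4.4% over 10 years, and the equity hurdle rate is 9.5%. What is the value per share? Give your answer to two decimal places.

€254.97

H-model: P₀ = D₀[(1+g_L) + H(g_S−g_L)]/(r−g_L), with H = 10/2 = 5.
P₀ = 7.33 × [(1+0.044) + 5×(0.19−0.044)] / (0.095−0.044)
   = 7.33 × 1.7740 / 0.051 = 254.9690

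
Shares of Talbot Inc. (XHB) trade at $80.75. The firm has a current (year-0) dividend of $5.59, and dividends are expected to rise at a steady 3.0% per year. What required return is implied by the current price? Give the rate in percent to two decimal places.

10.13%

Rearranging the constant-growth DDM: r = D₁/P₀ + g.
D₁ = 5.59 × (1 + 0.03) = 5.7577.
r = 5.7577 / 80.75 + 0.03 = 0.07130 + 0.03 = 0.10130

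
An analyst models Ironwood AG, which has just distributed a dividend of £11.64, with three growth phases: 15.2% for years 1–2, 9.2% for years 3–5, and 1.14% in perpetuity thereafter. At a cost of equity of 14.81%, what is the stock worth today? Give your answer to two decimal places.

Three-stage DDM. Project D₁…D_5; terminal Gordon value at t=5 with g = 0.0114; discount at r = 0.1481.
D_1 = 13.4093
D_2 = 15.4475
D_3 = 16.8687
D_4 = 18.4206
D_5 = 20.1153
TV_5 = 20.3446/(0.1481−0.0114) = 148.8265
P₀ = Σ Dₜ/(1+r)ᵗ + TV_5/(1+r)^5 = 129.8385

£129.84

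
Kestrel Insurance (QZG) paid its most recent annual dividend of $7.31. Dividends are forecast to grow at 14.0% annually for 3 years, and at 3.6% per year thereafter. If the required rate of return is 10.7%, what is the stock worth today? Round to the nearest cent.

Two-stage DDM. Project D₁…D_3 at 0.14, terminal growth 0.036, discount at r = 0.107.
D_1 = 8.3334
D_2 = 9.5001
D_3 = 10.8301
Terminal value at t=3: TV = D_4/(r−g) = 11.2200/(0.107−0.036) = 158.0277
P₀ = 8.3334/(1+0.107)^1 + 9.5001/(1+0.107)^2 + 10.8301/(1+0.107)^3 + 158.0277/(1+0.107)^3 = 139.7541

$139.75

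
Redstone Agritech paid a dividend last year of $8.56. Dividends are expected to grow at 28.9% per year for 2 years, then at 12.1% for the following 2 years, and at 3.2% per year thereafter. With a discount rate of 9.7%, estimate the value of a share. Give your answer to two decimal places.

Three-stage DDM. Project D₁…D_4; terminal Gordon value at t=4 with g = 0.032; discount at r = 0.097.
D_1 = 11.0338
D_2 = 14.2226
D_3 = 15.9436
D_4 = 17.8727
TV_4 = 18.4447/(0.097−0.032) = 283.7639
P₀ = Σ Dₜ/(1+r)ᵗ + TV_4/(1+r)^4 = 242.2388

$242.24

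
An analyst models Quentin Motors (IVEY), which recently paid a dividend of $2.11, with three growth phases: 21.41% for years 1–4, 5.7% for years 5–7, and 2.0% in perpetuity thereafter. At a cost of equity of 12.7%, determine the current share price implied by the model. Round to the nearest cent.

$40.06

Three-stage DDM. Project D₁…D_7; terminal Gordon value at t=7 with g = 0.02; discount at r = 0.127.
D_1 = 2.5618
D_2 = 3.1102
D_3 = 3.7761
D_4 = 4.5846
D_5 = 4.8459
D_6 = 5.1221
D_7 = 5.4141
TV_7 = 5.5224/(0.127−0.02) = 51.6109
P₀ = Σ Dₜ/(1+r)ᵗ + TV_7/(1+r)^7 = 40.0612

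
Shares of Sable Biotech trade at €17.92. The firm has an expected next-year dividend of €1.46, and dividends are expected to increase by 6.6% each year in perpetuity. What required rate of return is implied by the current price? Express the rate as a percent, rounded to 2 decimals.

Rearranging the constant-growth DDM: r = D₁/P₀ + g.
r = 1.4600 / 17.92 + 0.066 = 0.08147 + 0.066 = 0.14747

14.75%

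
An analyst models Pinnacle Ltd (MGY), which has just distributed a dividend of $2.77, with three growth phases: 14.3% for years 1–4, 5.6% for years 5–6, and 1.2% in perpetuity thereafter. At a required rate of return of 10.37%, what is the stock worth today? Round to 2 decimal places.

Three-stage DDM. Project D₁…D_6; terminal Gordon value at t=6 with g = 0.012; discount at r = 0.1037.
D_1 = 3.1661
D_2 = 3.6189
D_3 = 4.1364
D_4 = 4.7279
D_5 = 4.9926
D_6 = 5.2722
TV_6 = 5.3355/(0.1037−0.012) = 58.1840
P₀ = Σ Dₜ/(1+r)ᵗ + TV_6/(1+r)^6 = 50.2554

$50.26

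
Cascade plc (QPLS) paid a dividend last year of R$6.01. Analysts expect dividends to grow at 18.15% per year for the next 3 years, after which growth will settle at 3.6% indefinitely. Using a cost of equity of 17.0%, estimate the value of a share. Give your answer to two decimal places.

R$66.24

Two-stage DDM. Project D₁…D_3 at 0.1815, terminal growth 0.036, discount at r = 0.17.
D_1 = 7.1008
D_2 = 8.3896
D_3 = 9.9123
Terminal value at t=3: TV = D_4/(r−g) = 10.2692/(0.17−0.036) = 76.6356
P₀ = 7.1008/(1+0.17)^1 + 8.3896/(1+0.17)^2 + 9.9123/(1+0.17)^3 + 76.6356/(1+0.17)^3 = 66.2358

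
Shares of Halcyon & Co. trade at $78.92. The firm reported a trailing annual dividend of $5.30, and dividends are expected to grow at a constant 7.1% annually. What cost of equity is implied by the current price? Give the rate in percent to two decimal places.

Rearranging the constant-growth DDM: r = D₁/P₀ + g.
D₁ = 5.30 × (1 + 0.071) = 5.6763.
r = 5.6763 / 78.92 + 0.071 = 0.07192 + 0.071 = 0.14292

14.29%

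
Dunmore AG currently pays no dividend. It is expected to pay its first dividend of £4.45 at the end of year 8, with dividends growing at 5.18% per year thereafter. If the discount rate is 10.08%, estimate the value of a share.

Deferred-dividend DDM. At t=7 the remaining stream is a growing perpetuity with first payment D_8 = 4.45.
V_7 = D_8/(r−g) = 4.45/(0.1008−0.0518) = 90.8163
P₀ = V_7/(1+r)^7 = 90.8163/(1+0.1008)^7 = 46.3666

£46.37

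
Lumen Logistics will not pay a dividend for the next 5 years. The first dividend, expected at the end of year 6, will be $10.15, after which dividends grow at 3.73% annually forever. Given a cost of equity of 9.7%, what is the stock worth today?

$107.02

Deferred-dividend DDM. At t=5 the remaining stream is a growing perpetuity with first payment D_6 = 10.15.
V_5 = D_6/(r−g) = 10.15/(0.097−0.0373) = 170.0168
P₀ = V_5/(1+r)^5 = 170.0168/(1+0.097)^5 = 107.0184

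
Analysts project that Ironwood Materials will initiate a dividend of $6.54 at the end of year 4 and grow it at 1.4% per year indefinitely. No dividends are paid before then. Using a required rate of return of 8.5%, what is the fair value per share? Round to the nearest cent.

$72.12

Deferred-dividend DDM. At t=3 the remaining stream is a growing perpetuity with first payment D_4 = 6.54.
V_3 = D_4/(r−g) = 6.54/(0.085−0.014) = 92.1127
P₀ = V_3/(1+r)^3 = 92.1127/(1+0.085)^3 = 72.1158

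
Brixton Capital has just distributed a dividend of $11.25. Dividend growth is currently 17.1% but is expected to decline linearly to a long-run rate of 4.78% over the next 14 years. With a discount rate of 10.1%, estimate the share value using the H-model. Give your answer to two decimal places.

H-model: P₀ = D₀[(1+g_L) + H(g_S−g_L)]/(r−g_L), with H = 14/2 = 7.
P₀ = 11.25 × [(1+0.0478) + 7×(0.171−0.0478)] / (0.101−0.0478)
   = 11.25 × 1.9102 / 0.0532 = 403.9427

$403.94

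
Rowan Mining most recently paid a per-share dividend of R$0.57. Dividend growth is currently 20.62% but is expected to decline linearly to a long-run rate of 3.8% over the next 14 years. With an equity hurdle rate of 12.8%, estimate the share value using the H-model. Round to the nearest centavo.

H-model: P₀ = D₀[(1+g_L) + H(g_S−g_L)]/(r−g_L), with H = 14/2 = 7.
P₀ = 0.57 × [(1+0.038) + 7×(0.2062−0.038)] / (0.128−0.038)
   = 0.57 × 2.2154 / 0.09 = 14.0309

R$14.03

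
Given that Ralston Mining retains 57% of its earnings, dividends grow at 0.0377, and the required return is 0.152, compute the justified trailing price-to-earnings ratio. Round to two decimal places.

Payout ratio b = 1 − 0.57 = 0.43.
Justified trailing P/E = b(1+g)/(r−g) = 0.43×(1+0.0377)/(0.152−0.0377) = 3.9039

3.90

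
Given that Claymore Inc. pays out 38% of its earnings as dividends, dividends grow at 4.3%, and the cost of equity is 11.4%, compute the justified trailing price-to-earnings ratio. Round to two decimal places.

5.58

Justified trailing P/E = b(1+g)/(r−g) = 0.38×(1+0.043)/(0.114−0.043) = 5.5823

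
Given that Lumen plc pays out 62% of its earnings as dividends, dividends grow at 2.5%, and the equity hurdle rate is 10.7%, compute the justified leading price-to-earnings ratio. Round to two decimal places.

7.56

Justified leading P/E = b/(r−g) = 0.62/(0.107−0.025) = 7.5610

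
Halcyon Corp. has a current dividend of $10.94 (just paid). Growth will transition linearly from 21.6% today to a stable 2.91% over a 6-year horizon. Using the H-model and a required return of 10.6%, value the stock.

H-model: P₀ = D₀[(1+g_L) + H(g_S−g_L)]/(r−g_L), with H = 6/2 = 3.
P₀ = 10.94 × [(1+0.0291) + 3×(0.216−0.0291)] / (0.106−0.0291)
   = 10.94 × 1.5898 / 0.0769 = 226.1692

$226.17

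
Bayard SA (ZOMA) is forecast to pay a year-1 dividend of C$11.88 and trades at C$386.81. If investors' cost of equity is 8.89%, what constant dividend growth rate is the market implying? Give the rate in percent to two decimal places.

5.82%

From P₀ = D₁/(r − g), the implied growth is g = r − D₁/P₀.
g = 0.0889 − 11.88/386.81 = 0.0889 − 0.03071 = 0.05819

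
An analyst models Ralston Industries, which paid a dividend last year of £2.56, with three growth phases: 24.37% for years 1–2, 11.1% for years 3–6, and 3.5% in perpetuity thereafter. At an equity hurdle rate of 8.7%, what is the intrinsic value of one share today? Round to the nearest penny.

£93.23

Three-stage DDM. Project D₁…D_6; terminal Gordon value at t=6 with g = 0.035; discount at r = 0.087.
D_1 = 3.1839
D_2 = 3.9598
D_3 = 4.3993
D_4 = 4.8876
D_5 = 5.4302
D_6 = 6.0329
TV_6 = 6.2441/(0.087−0.035) = 120.0783
P₀ = Σ Dₜ/(1+r)ᵗ + TV_6/(1+r)^6 = 93.2346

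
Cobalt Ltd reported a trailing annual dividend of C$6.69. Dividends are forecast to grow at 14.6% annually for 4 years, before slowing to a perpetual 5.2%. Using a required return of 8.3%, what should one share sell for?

C$315.53

Two-stage DDM. Project D₁…D_4 at 0.146, terminal growth 0.052, discount at r = 0.083.
D_1 = 7.6667
D_2 = 8.7861
D_3 = 10.0689
D_4 = 11.5389
Terminal value at t=4: TV = D_5/(r−g) = 12.1389/(0.083−0.052) = 391.5783
P₀ = 7.6667/(1+0.083)^1 + 8.7861/(1+0.083)^2 + 10.0689/(1+0.083)^3 + 11.5389/(1+0.083)^4 + 391.5783/(1+0.083)^4 = 315.5306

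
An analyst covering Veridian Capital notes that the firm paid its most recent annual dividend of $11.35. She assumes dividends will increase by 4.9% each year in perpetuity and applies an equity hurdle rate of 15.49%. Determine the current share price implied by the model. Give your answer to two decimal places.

$112.43

Gordon growth model: P₀ = D₁/(r − g). D₁ = 11.35 × (1 + 0.049) = 11.9061.
P₀ = 11.9061 / (0.1549 − 0.049) = 11.9061 / 0.1059 = 112.4282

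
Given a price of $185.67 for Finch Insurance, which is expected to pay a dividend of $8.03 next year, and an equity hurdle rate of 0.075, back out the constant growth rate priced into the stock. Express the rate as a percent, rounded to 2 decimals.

From P₀ = D₁/(r − g), the implied growth is g = r − D₁/P₀.
g = 0.075 − 8.03/185.67 = 0.075 − 0.04325 = 0.03175

3.18%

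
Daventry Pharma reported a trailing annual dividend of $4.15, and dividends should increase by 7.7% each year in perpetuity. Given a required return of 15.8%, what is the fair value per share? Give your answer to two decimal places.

Gordon growth model: P₀ = D₁/(r − g). D₁ = 4.15 × (1 + 0.077) = 4.4695.
P₀ = 4.4695 / (0.158 − 0.077) = 4.4695 / 0.081 = 55.1796

$55.18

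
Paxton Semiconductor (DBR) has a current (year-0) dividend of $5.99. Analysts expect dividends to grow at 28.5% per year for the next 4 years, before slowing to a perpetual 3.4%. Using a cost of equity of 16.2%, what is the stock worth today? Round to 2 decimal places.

Two-stage DDM. Project D₁…D_4 at 0.285, terminal growth 0.034, discount at r = 0.162.
D_1 = 7.6971
D_2 = 9.8908
D_3 = 12.7097
D_4 = 16.3320
Terminal value at t=4: TV = D_5/(r−g) = 16.8873/(0.162−0.034) = 131.9319
P₀ = 7.6971/(1+0.162)^1 + 9.8908/(1+0.162)^2 + 12.7097/(1+0.162)^3 + 16.3320/(1+0.162)^4 + 131.9319/(1+0.162)^4 = 103.3724

$103.37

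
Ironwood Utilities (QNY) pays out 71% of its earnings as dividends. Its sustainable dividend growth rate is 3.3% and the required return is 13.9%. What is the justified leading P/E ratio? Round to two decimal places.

Justified leading P/E = b/(r−g) = 0.71/(0.139−0.033) = 6.6981

6.70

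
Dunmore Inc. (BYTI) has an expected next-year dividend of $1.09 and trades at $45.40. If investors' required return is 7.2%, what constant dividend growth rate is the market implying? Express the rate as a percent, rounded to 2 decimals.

4.80%

From P₀ = D₁/(r − g), the implied growth is g = r − D₁/P₀.
g = 0.072 − 1.09/45.40 = 0.072 − 0.02401 = 0.04799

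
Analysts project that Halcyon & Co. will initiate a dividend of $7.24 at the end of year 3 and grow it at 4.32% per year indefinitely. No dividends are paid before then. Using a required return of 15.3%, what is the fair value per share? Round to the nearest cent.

$49.60

Deferred-dividend DDM. At t=2 the remaining stream is a growing perpetuity with first payment D_3 = 7.24.
V_2 = D_3/(r−g) = 7.24/(0.153−0.0432) = 65.9381
P₀ = V_2/(1+r)^2 = 65.9381/(1+0.153)^2 = 49.5995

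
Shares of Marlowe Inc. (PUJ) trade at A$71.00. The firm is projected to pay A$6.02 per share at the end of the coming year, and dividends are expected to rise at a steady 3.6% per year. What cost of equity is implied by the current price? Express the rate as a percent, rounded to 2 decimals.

Rearranging the constant-growth DDM: r = D₁/P₀ + g.
r = 6.0200 / 71.00 + 0.036 = 0.08479 + 0.036 = 0.12079

12.08%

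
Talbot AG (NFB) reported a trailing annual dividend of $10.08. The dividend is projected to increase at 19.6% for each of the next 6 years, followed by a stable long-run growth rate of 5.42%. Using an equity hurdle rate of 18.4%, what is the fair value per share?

Two-stage DDM. Project D₁…D_6 at 0.196, terminal growth 0.0542, discount at r = 0.184.
D_1 = 12.0557
D_2 = 14.4186
D_3 = 17.2446
D_4 = 20.6246
D_5 = 24.6670
D_6 = 29.5017
Terminal value at t=6: TV = D_7/(r−g) = 31.1007/(0.184−0.0542) = 239.6050
P₀ = 12.0557/(1+0.184)^1 + 14.4186/(1+0.184)^2 + 17.2446/(1+0.184)^3 + 20.6246/(1+0.184)^4 + 24.6670/(1+0.184)^5 + 29.5017/(1+0.184)^6 + 239.6050/(1+0.184)^6 = 149.6353

$149.64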